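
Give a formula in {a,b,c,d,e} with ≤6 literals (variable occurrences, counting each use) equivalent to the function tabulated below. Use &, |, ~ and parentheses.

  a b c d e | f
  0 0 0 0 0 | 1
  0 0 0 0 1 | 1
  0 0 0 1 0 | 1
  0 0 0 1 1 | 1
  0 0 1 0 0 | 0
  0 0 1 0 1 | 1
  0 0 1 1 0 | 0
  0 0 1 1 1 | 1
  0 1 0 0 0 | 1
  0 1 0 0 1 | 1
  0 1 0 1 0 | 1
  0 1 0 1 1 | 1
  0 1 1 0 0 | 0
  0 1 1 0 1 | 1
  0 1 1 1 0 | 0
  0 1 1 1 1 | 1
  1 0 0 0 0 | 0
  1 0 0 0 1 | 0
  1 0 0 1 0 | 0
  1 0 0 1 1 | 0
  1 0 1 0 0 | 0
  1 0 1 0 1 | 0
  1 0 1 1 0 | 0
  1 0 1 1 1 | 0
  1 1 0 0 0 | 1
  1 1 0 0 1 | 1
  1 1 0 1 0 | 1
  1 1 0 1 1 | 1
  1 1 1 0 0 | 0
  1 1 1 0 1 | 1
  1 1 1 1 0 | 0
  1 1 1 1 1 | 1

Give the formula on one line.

((~a | b) & (e | ~c))

  ~a = 11111111111111110000000000000000
  (~a | b) = 11111111111111110000000011111111
  ~c = 11110000111100001111000011110000
  (e | ~c) = 11110101111101011111010111110101
  ((~a | b) & (e | ~c)) = 11110101111101010000000011110101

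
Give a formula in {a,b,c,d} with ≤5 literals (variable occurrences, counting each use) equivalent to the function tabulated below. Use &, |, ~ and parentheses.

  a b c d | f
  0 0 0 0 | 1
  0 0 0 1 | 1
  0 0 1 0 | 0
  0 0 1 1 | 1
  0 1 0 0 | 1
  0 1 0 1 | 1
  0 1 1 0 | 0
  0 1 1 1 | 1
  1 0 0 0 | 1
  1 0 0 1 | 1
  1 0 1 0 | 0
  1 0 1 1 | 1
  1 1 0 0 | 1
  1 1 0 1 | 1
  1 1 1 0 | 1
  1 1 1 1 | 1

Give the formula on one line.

((b & a) | (~c | d))

  (b & a) = 0000000000001111
  ~c = 1100110011001100
  (~c | d) = 1101110111011101
  ((b & a) | (~c | d)) = 1101110111011111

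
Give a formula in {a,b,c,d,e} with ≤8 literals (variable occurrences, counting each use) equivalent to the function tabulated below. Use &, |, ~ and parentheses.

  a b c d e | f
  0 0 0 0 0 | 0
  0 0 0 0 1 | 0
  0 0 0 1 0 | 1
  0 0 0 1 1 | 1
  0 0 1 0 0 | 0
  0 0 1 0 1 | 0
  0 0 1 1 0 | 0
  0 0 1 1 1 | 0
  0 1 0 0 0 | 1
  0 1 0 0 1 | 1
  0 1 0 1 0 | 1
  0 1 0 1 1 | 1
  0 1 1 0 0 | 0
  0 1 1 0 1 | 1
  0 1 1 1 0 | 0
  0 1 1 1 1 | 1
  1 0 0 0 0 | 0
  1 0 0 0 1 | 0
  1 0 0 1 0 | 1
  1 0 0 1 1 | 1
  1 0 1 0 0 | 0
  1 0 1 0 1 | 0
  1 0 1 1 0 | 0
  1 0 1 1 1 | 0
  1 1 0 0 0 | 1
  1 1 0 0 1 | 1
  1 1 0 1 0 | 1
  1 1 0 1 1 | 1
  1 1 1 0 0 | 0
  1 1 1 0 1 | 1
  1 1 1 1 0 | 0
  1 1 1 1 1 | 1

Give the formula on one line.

  (d | b) = 00110011111111110011001111111111
  ~c = 11110000111100001111000011110000
  (e & ~c) = 01010000010100000101000001010000
  (e & b) = 00000000010101010000000001010101
  ((e & ~c) | (e & b)) = 01010000010101010101000001010101
  (~c | ((e & ~c) | (e & b))) = 11110000111101011111000011110101
  ((d | b) & (~c | ((e & ~c) | (e & b)))) = 00110000111101010011000011110101

((d | b) & (~c | ((e & ~c) | (e & b))))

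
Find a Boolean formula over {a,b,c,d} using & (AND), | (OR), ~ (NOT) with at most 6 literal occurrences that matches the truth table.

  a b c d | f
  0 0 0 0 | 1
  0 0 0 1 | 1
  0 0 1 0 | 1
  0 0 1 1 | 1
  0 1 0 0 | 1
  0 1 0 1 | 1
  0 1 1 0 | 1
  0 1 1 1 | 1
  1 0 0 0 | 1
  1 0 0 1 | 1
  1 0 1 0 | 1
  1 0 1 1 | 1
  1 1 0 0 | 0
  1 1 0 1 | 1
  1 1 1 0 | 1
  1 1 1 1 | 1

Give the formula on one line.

  ~a = 1111111100000000
  ~b = 1111000011110000
  (~b | c) = 1111001111110011
  (~a | (~b | c)) = 1111111111110011
  (d | (~a | (~b | c))) = 1111111111110111

(d | (~a | (~b | c)))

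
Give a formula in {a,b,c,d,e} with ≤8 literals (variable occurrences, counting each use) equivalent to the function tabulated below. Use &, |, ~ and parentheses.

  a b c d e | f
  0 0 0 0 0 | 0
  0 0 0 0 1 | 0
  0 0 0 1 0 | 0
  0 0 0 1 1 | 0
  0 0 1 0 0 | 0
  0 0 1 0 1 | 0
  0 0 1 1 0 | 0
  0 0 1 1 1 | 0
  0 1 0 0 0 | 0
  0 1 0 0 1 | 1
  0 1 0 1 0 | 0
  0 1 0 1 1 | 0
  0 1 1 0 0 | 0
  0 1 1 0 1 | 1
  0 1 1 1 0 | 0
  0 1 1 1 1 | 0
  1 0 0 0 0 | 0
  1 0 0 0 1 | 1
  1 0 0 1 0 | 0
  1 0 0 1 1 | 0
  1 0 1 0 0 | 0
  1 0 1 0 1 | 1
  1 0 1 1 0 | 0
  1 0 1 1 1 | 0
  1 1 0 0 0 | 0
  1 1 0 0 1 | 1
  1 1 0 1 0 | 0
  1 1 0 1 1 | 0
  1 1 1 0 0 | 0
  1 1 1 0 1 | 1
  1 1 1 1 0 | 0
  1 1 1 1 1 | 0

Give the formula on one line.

(e & (((~d & e) & a) | (b & ~d)))

  ~d = 11001100110011001100110011001100
  (~d & e) = 01000100010001000100010001000100
  ((~d & e) & a) = 00000000000000000100010001000100
  (b & ~d) = 00000000110011000000000011001100
  (((~d & e) & a) | (b & ~d)) = 00000000110011000100010011001100
  (e & (((~d & e) & a) | (b & ~d))) = 00000000010001000100010001000100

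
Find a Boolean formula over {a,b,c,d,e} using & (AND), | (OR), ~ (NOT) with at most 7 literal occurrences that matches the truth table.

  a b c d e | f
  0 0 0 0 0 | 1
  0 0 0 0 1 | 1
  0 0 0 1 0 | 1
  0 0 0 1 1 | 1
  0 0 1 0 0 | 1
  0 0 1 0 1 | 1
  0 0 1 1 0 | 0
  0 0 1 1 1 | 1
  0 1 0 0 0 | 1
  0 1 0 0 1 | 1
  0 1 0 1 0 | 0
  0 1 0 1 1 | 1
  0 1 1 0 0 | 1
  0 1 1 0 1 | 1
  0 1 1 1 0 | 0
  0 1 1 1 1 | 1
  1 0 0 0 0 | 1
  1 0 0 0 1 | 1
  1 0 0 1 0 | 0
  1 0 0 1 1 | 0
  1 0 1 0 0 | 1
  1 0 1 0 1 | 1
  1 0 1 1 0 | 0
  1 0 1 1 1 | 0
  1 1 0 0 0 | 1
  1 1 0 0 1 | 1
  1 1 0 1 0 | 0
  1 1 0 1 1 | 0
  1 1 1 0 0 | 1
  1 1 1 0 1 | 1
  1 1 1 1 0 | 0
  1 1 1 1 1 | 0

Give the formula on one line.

((((~c & ~b) | e) & ~a) | ~d)

  ~c = 11110000111100001111000011110000
  ~b = 11111111000000001111111100000000
  (~c & ~b) = 11110000000000001111000000000000
  ((~c & ~b) | e) = 11110101010101011111010101010101
  ~a = 11111111111111110000000000000000
  (((~c & ~b) | e) & ~a) = 11110101010101010000000000000000
  ~d = 11001100110011001100110011001100
  ((((~c & ~b) | e) & ~a) | ~d) = 11111101110111011100110011001100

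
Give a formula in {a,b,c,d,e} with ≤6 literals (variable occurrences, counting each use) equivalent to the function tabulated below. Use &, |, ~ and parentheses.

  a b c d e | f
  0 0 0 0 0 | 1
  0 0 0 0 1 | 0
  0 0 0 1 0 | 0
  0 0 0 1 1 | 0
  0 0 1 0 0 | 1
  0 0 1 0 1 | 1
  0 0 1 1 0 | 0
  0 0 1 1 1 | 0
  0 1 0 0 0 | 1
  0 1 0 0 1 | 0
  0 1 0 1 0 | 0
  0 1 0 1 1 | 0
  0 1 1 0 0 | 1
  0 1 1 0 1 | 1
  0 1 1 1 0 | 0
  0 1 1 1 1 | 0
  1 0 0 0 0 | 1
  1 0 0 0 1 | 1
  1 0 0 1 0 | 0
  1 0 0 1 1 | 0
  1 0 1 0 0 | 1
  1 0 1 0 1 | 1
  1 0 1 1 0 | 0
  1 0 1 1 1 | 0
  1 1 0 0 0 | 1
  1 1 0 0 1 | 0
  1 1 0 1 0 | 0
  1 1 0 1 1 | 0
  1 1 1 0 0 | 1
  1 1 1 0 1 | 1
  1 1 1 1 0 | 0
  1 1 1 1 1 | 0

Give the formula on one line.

  ~e = 10101010101010101010101010101010
  ~b = 11111111000000001111111100000000
  (a & ~b) = 00000000000000001111111100000000
  (~e | (a & ~b)) = 10101010101010101111111110101010
  (d | c) = 00111111001111110011111100111111
  ((~e | (a & ~b)) | (d | c)) = 10111111101111111111111110111111
  ~d = 11001100110011001100110011001100
  (((~e | (a & ~b)) | (d | c)) & ~d) = 10001100100011001100110010001100

(((~e | (a & ~b)) | (d | c)) & ~d)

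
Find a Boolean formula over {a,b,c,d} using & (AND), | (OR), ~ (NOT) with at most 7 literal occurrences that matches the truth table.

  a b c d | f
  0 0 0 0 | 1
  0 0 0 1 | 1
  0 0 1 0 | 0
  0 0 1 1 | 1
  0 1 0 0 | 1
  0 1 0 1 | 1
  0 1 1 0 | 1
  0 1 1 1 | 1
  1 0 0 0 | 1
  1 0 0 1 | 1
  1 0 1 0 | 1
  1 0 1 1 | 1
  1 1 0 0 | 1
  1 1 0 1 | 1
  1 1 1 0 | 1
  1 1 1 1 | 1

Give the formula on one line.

  ~c = 1100110011001100
  (d | b) = 0101111101011111
  (~c | (d | b)) = 1101111111011111
  ~a = 1111111100000000
  ((~c | (d | b)) & ~a) = 1101111100000000
  (((~c | (d | b)) & ~a) | a) = 1101111111111111

(((~c | (d | b)) & ~a) | a)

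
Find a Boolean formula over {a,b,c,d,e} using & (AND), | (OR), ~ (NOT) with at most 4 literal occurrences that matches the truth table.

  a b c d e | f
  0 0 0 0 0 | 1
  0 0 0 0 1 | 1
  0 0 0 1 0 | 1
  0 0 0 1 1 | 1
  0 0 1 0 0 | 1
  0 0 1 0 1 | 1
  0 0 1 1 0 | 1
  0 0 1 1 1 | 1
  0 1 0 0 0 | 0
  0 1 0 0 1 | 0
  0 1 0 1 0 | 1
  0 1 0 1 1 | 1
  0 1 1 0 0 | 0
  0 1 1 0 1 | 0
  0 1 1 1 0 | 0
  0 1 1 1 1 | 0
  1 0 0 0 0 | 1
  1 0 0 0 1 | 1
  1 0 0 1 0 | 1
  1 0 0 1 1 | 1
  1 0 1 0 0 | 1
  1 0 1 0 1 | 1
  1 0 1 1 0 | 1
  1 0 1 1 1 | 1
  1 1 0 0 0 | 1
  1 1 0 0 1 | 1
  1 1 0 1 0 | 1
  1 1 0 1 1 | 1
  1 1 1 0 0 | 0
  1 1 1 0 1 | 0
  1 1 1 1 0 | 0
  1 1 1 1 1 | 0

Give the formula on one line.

(~b | ((d | a) & ~c))

  ~b = 11111111000000001111111100000000
  (d | a) = 00110011001100111111111111111111
  ~c = 11110000111100001111000011110000
  ((d | a) & ~c) = 00110000001100001111000011110000
  (~b | ((d | a) & ~c)) = 11111111001100001111111111110000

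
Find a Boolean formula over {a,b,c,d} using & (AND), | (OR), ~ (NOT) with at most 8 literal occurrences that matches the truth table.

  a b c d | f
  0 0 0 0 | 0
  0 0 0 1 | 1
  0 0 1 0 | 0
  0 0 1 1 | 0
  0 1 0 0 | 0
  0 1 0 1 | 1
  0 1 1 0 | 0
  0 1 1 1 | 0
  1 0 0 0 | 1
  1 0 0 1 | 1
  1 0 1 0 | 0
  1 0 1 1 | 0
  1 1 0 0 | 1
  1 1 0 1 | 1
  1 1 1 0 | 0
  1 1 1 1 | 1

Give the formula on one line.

((d & ((c & (a & b)) | ~c)) | (a & ~c))

  (a & b) = 0000000000001111
  (c & (a & b)) = 0000000000000011
  ~c = 1100110011001100
  ((c & (a & b)) | ~c) = 1100110011001111
  (d & ((c & (a & b)) | ~c)) = 0100010001000101
  (a & ~c) = 0000000011001100
  ((d & ((c & (a & b)) | ~c)) | (a & ~c)) = 0100010011001101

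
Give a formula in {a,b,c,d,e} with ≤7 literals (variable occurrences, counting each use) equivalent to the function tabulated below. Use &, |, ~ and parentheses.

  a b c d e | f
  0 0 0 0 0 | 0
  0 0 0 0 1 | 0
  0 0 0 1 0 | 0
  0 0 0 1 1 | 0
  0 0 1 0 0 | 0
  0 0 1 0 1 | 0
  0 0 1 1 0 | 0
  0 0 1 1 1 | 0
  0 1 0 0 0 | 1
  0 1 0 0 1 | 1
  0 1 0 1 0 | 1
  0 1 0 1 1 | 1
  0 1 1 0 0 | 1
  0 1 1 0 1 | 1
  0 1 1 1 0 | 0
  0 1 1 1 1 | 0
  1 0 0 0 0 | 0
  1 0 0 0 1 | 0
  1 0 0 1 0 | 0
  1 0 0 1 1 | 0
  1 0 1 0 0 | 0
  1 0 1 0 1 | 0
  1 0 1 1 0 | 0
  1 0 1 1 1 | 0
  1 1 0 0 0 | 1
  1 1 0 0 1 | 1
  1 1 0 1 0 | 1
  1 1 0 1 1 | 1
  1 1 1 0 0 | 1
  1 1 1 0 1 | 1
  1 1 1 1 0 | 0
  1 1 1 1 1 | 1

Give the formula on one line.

  ~c = 11110000111100001111000011110000
  ~d = 11001100110011001100110011001100
  (~c | ~d) = 11111100111111001111110011111100
  (a & e) = 00000000000000000101010101010101
  ((~c | ~d) | (a & e)) = 11111100111111001111110111111101
  (b & ((~c | ~d) | (a & e))) = 00000000111111000000000011111101

(b & ((~c | ~d) | (a & e)))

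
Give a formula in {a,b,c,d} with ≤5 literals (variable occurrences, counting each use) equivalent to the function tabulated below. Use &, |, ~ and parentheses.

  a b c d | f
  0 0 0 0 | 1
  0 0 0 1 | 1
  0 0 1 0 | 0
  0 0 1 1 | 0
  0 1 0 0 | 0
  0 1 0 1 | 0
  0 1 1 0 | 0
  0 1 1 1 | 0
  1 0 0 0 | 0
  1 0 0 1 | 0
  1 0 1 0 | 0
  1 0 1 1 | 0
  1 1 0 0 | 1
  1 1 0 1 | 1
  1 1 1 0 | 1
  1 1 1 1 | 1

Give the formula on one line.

  ~b = 1111000011110000
  ~a = 1111111100000000
  ~c = 1100110011001100
  (~a & ~c) = 1100110000000000
  (~b & (~a & ~c)) = 1100000000000000
  (a & b) = 0000000000001111
  ((~b & (~a & ~c)) | (a & b)) = 1100000000001111

((~b & (~a & ~c)) | (a & b))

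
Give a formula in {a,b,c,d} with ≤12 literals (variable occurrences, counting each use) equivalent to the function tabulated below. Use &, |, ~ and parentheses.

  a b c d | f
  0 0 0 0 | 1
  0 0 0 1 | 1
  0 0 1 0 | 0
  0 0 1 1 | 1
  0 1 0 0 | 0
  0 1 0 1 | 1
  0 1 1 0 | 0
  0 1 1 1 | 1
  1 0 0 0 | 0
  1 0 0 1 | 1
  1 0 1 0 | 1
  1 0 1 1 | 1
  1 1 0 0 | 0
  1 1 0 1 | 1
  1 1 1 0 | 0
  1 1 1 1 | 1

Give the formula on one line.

  ~b = 1111000011110000
  ~a = 1111111100000000
  (~b & ~a) = 1111000000000000
  ~c = 1100110011001100
  ((~b & ~a) & ~c) = 1100000000000000
  (d | ((~b & ~a) & ~c)) = 1101010101010101
  (~a & ~b) = 1111000000000000
  (c | (~a & ~b)) = 1111001100110011
  (a & ~b) = 0000000011110000
  ((c | (~a & ~b)) & (a & ~b)) = 0000000000110000
  ((d | ((~b & ~a) & ~c)) | ((c | (~a & ~b)) & (a & ~b))) = 1101010101110101

((d | ((~b & ~a) & ~c)) | ((c | (~a & ~b)) & (a & ~b)))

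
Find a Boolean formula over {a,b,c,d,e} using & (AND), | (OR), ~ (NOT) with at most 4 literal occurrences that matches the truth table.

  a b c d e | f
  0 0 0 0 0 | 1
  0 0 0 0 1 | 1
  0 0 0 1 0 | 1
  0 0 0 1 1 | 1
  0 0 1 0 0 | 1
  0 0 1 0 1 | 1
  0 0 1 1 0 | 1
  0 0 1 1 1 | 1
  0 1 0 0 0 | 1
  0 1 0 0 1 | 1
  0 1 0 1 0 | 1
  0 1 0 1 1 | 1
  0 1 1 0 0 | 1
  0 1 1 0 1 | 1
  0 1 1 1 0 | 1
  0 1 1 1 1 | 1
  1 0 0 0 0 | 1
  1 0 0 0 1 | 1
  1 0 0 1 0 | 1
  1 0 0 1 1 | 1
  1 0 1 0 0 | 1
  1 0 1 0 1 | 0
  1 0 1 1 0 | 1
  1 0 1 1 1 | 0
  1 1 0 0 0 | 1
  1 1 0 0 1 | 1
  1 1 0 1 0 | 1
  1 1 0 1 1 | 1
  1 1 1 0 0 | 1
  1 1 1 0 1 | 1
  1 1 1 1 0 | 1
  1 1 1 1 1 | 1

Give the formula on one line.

  ~e = 10101010101010101010101010101010
  ~c = 11110000111100001111000011110000
  (b | ~c) = 11110000111111111111000011111111
  ~a = 11111111111111110000000000000000
  ((b | ~c) | ~a) = 11111111111111111111000011111111
  (~e | ((b | ~c) | ~a)) = 11111111111111111111101011111111

(~e | ((b | ~c) | ~a))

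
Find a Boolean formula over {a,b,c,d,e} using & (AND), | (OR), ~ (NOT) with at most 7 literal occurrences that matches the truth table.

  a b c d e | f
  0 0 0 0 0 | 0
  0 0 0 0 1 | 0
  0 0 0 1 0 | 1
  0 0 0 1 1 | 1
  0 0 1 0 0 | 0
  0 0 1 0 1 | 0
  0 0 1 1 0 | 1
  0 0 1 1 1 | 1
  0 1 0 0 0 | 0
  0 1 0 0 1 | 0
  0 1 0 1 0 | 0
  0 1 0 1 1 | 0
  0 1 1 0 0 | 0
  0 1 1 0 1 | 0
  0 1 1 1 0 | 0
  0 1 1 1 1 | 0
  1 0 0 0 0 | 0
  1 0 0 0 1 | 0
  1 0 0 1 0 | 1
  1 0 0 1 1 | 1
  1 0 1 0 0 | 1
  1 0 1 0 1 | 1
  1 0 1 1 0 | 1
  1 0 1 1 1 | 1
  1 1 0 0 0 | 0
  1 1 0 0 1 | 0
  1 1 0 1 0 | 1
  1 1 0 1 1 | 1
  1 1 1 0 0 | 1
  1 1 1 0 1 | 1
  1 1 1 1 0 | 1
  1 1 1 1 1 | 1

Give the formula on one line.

((c & a) | ((a | ~b) & d))

  (c & a) = 00000000000000000000111100001111
  ~b = 11111111000000001111111100000000
  (a | ~b) = 11111111000000001111111111111111
  ((a | ~b) & d) = 00110011000000000011001100110011
  ((c & a) | ((a | ~b) & d)) = 00110011000000000011111100111111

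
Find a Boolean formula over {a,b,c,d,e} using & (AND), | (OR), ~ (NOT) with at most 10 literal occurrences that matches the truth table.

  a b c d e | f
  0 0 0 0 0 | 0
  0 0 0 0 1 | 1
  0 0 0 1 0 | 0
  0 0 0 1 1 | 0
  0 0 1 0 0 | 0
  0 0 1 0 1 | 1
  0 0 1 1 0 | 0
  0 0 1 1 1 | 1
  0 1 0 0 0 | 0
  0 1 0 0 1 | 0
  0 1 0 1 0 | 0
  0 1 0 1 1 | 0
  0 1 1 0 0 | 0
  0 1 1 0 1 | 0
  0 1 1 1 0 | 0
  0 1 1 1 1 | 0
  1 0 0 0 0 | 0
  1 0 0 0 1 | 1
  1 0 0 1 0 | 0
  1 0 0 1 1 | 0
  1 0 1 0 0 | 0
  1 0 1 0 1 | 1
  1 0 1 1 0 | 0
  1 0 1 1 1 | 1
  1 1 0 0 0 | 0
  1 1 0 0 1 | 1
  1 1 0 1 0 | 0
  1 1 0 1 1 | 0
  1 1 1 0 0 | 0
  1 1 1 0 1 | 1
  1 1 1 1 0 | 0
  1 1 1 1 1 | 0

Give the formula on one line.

  ~d = 11001100110011001100110011001100
  (~d | c) = 11001111110011111100111111001111
  ~b = 11111111000000001111111100000000
  (a | ~b) = 11111111000000001111111111111111
  (c | e) = 01011111010111110101111101011111
  ((a | ~b) & (c | e)) = 01011111000000000101111101011111
  (((a | ~b) & (c | e)) & e) = 01010101000000000101010101010101
  (~b | ~d) = 11111111110011001111111111001100
  ((((a | ~b) & (c | e)) & e) & (~b | ~d)) = 01010101000000000101010101000100
  ((~d | c) & ((((a | ~b) & (c | e)) & e) & (~b | ~d))) = 01000101000000000100010101000100

((~d | c) & ((((a | ~b) & (c | e)) & e) & (~b | ~d)))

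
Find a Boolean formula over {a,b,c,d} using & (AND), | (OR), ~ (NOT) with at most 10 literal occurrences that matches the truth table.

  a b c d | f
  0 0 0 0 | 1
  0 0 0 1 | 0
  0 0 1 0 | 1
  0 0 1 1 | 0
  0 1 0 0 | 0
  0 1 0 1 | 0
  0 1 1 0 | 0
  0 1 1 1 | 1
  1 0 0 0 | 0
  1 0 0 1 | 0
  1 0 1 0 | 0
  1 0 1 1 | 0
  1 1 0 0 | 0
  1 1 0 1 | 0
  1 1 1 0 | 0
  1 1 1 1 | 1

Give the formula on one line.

((b | ~d) & ((~b | ((c | ~b) & d)) & (~a | d)))

  ~d = 1010101010101010
  (b | ~d) = 1010111110101111
  ~b = 1111000011110000
  (c | ~b) = 1111001111110011
  ((c | ~b) & d) = 0101000101010001
  (~b | ((c | ~b) & d)) = 1111000111110001
  ~a = 1111111100000000
  (~a | d) = 1111111101010101
  ((~b | ((c | ~b) & d)) & (~a | d)) = 1111000101010001
  ((b | ~d) & ((~b | ((c | ~b) & d)) & (~a | d))) = 1010000100000001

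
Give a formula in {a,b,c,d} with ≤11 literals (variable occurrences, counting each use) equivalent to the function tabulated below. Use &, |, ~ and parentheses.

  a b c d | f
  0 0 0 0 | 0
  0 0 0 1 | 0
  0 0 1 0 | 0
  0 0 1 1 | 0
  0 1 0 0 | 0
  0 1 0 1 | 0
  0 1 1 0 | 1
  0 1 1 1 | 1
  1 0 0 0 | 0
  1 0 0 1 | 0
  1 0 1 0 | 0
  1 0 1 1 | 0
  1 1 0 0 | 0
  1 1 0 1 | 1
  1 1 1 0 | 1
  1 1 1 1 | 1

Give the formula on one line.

(b & ((~a | b) & ((d | c) & ((c | a) | (~d & ~b)))))

  ~a = 1111111100000000
  (~a | b) = 1111111100001111
  (d | c) = 0111011101110111
  (c | a) = 0011001111111111
  ~d = 1010101010101010
  ~b = 1111000011110000
  (~d & ~b) = 1010000010100000
  ((c | a) | (~d & ~b)) = 1011001111111111
  ((d | c) & ((c | a) | (~d & ~b))) = 0011001101110111
  ((~a | b) & ((d | c) & ((c | a) | (~d & ~b)))) = 0011001100000111
  (b & ((~a | b) & ((d | c) & ((c | a) | (~d & ~b))))) = 0000001100000111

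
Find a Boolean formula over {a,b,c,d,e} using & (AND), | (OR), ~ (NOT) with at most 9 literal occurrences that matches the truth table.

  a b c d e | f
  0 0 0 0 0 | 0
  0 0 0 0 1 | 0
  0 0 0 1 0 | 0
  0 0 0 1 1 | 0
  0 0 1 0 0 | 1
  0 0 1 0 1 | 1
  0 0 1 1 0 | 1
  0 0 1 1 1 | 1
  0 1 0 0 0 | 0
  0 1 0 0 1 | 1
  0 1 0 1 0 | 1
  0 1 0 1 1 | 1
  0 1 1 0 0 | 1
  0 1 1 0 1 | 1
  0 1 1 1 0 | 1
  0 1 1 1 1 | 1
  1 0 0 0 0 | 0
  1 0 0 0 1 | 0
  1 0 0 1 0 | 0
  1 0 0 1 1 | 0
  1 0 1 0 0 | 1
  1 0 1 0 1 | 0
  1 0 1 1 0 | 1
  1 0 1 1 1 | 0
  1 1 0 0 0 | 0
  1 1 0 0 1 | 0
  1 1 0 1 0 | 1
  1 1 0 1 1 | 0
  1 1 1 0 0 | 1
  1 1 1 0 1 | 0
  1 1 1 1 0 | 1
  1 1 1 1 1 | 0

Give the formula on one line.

  ~a = 11111111111111110000000000000000
  ~e = 10101010101010101010101010101010
  (~a | ~e) = 11111111111111111010101010101010
  ~d = 11001100110011001100110011001100
  (b | ~d) = 11001100111111111100110011111111
  (c & (b | ~d)) = 00001100000011110000110000001111
  ((c & (b | ~d)) | e) = 01011101010111110101110101011111
  (d | ((c & (b | ~d)) | e)) = 01111111011111110111111101111111
  ((~a | ~e) & (d | ((c & (b | ~d)) | e))) = 01111111011111110010101000101010
  (c | b) = 00001111111111110000111111111111
  (((~a | ~e) & (d | ((c & (b | ~d)) | e))) & (c | b)) = 00001111011111110000101000101010

(((~a | ~e) & (d | ((c & (b | ~d)) | e))) & (c | b))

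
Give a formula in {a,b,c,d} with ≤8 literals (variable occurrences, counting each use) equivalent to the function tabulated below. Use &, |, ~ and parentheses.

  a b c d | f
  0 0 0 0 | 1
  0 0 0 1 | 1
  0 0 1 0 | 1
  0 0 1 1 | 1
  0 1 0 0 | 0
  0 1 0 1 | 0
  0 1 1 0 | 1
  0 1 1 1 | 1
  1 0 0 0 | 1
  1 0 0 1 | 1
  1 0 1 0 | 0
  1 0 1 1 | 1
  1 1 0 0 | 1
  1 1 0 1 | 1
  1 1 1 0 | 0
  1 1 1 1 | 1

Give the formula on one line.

((c & ((d | c) & (d | ~a))) | ((~b | a) & ~c))

  (d | c) = 0111011101110111
  ~a = 1111111100000000
  (d | ~a) = 1111111101010101
  ((d | c) & (d | ~a)) = 0111011101010101
  (c & ((d | c) & (d | ~a))) = 0011001100010001
  ~b = 1111000011110000
  (~b | a) = 1111000011111111
  ~c = 1100110011001100
  ((~b | a) & ~c) = 1100000011001100
  ((c & ((d | c) & (d | ~a))) | ((~b | a) & ~c)) = 1111001111011101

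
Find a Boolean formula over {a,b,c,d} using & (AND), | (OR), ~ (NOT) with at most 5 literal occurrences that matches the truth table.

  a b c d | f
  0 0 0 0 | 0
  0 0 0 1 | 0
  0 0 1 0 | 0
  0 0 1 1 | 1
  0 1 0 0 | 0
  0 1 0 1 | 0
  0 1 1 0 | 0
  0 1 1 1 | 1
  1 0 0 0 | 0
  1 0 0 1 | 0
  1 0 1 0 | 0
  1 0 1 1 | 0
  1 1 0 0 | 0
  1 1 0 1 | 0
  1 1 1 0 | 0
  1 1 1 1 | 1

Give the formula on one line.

((c & d) & (b | ~a))

  (c & d) = 0001000100010001
  ~a = 1111111100000000
  (b | ~a) = 1111111100001111
  ((c & d) & (b | ~a)) = 0001000100000001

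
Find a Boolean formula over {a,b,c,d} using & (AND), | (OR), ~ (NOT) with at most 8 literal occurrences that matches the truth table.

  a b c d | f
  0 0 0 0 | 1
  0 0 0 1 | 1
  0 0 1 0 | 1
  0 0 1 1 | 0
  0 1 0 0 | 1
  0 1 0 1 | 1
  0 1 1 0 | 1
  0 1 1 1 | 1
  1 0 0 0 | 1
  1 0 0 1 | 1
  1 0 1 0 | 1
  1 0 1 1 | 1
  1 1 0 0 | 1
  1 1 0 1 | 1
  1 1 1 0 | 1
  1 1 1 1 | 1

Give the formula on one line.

  (d & a) = 0000000001010101
  ((d & a) | b) = 0000111101011111
  ~b = 1111000011110000
  ~c = 1100110011001100
  ~d = 1010101010101010
  (~c | ~d) = 1110111011101110
  (~b & (~c | ~d)) = 1110000011100000
  (((d & a) | b) | (~b & (~c | ~d))) = 1110111111111111

(((d & a) | b) | (~b & (~c | ~d)))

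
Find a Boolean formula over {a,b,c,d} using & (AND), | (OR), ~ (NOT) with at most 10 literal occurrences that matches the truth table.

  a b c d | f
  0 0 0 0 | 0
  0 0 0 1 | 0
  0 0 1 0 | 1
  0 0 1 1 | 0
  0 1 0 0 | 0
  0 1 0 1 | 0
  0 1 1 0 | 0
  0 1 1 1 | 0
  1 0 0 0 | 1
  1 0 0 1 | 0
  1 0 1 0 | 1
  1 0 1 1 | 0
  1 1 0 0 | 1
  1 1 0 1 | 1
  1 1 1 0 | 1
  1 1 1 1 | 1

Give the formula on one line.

  ~d = 1010101010101010
  (b | ~d) = 1010111110101111
  (a | c) = 0011001111111111
  ~c = 1100110011001100
  ~b = 1111000011110000
  (~b | a) = 1111000011111111
  (~c | (~b | a)) = 1111110011111111
  ((a | c) & (~c | (~b | a))) = 0011000011111111
  ((b | ~d) & ((a | c) & (~c | (~b | a)))) = 0010000010101111

((b | ~d) & ((a | c) & (~c | (~b | a))))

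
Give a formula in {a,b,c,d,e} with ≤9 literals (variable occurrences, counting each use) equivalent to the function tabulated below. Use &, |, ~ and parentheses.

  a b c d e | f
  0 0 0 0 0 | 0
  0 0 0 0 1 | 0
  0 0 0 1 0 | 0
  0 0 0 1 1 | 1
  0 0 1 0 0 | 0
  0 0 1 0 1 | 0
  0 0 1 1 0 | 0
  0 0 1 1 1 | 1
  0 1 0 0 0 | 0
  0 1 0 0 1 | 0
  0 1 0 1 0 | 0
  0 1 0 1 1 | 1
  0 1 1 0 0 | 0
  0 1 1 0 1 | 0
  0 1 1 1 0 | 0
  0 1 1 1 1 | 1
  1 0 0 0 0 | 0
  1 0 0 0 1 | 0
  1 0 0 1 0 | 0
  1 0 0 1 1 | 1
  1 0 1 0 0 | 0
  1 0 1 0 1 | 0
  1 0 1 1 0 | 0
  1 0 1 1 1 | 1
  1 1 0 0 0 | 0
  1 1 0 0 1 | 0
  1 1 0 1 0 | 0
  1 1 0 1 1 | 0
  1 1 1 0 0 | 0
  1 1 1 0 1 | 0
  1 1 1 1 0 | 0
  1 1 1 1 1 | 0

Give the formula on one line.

((e & d) & (((~d | b) | e) & (~a | ~b)))

  (e & d) = 00010001000100010001000100010001
  ~d = 11001100110011001100110011001100
  (~d | b) = 11001100111111111100110011111111
  ((~d | b) | e) = 11011101111111111101110111111111
  ~a = 11111111111111110000000000000000
  ~b = 11111111000000001111111100000000
  (~a | ~b) = 11111111111111111111111100000000
  (((~d | b) | e) & (~a | ~b)) = 11011101111111111101110100000000
  ((e & d) & (((~d | b) | e) & (~a | ~b))) = 00010001000100010001000100000000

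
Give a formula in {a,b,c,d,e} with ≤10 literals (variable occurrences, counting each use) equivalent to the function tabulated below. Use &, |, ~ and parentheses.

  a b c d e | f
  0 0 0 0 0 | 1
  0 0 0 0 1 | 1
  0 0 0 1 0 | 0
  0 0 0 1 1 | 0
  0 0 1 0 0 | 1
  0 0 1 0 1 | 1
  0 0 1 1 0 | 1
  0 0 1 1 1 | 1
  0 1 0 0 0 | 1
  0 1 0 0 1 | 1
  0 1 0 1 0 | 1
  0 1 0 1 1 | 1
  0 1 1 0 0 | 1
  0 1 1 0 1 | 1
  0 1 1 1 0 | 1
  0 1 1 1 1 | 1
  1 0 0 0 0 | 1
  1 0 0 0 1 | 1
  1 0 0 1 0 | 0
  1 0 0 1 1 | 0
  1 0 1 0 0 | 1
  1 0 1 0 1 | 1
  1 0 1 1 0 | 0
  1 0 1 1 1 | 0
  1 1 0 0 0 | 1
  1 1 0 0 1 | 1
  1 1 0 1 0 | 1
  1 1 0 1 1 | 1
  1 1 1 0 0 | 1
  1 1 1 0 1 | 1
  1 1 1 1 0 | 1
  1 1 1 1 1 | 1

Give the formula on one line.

  ~d = 11001100110011001100110011001100
  (b | ~d) = 11001100111111111100110011111111
  ~a = 11111111111111110000000000000000
  (d & ~a) = 00110011001100110000000000000000
  (c & (d & ~a)) = 00000011000000110000000000000000
  ~b = 11111111000000001111111100000000
  (~b | ~d) = 11111111110011001111111111001100
  ~c = 11110000111100001111000011110000
  ((~b | ~d) | ~c) = 11111111111111001111111111111100
  ((c & (d & ~a)) & ((~b | ~d) | ~c)) = 00000011000000000000000000000000
  ((b | ~d) | ((c & (d & ~a)) & ((~b | ~d) | ~c))) = 11001111111111111100110011111111

((b | ~d) | ((c & (d & ~a)) & ((~b | ~d) | ~c)))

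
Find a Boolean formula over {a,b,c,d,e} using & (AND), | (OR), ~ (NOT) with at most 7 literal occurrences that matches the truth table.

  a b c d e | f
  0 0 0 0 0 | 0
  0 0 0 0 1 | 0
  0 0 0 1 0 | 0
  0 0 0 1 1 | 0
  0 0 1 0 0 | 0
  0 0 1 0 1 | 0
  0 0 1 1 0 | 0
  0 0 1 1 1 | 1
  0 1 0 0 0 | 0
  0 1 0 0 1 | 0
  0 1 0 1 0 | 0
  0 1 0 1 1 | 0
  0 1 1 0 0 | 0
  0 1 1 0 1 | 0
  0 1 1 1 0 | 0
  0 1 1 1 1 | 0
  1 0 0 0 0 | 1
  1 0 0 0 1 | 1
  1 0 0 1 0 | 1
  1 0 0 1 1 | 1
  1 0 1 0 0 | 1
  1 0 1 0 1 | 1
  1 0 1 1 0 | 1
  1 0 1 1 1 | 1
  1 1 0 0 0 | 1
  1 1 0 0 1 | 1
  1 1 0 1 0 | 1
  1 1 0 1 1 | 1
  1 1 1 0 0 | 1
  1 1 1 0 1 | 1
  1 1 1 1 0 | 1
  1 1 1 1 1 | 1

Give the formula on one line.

  ~b = 11111111000000001111111100000000
  (~b & e) = 01010101000000000101010100000000
  ~c = 11110000111100001111000011110000
  ((~b & e) | ~c) = 11110101111100001111010111110000
  (d & ((~b & e) | ~c)) = 00110001001100000011000100110000
  ~d = 11001100110011001100110011001100
  (c | ~d) = 11001111110011111100111111001111
  ((d & ((~b & e) | ~c)) & (c | ~d)) = 00000001000000000000000100000000
  (((d & ((~b & e) | ~c)) & (c | ~d)) | a) = 00000001000000001111111111111111

(((d & ((~b & e) | ~c)) & (c | ~d)) | a)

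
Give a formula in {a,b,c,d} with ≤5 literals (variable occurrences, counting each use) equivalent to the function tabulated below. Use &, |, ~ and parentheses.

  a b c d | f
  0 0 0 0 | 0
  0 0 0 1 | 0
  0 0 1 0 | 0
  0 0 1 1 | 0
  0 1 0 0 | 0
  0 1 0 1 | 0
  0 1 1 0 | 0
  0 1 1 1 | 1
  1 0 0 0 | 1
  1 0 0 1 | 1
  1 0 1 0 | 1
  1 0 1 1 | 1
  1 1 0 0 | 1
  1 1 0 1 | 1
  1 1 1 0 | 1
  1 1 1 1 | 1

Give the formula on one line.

(((d & b) & c) | a)

  (d & b) = 0000010100000101
  ((d & b) & c) = 0000000100000001
  (((d & b) & c) | a) = 0000000111111111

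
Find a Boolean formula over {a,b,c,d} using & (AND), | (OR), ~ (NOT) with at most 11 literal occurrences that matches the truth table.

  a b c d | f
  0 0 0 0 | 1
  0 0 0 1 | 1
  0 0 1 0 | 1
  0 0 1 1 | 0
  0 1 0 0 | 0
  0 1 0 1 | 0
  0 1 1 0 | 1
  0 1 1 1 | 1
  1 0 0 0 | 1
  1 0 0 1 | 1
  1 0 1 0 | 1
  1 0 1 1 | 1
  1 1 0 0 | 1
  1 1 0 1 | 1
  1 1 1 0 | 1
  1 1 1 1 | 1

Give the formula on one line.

((((~a & c) | ~b) & ((~c | ~d) | (b | a))) | (a & b))

  ~a = 1111111100000000
  (~a & c) = 0011001100000000
  ~b = 1111000011110000
  ((~a & c) | ~b) = 1111001111110000
  ~c = 1100110011001100
  ~d = 1010101010101010
  (~c | ~d) = 1110111011101110
  (b | a) = 0000111111111111
  ((~c | ~d) | (b | a)) = 1110111111111111
  (((~a & c) | ~b) & ((~c | ~d) | (b | a))) = 1110001111110000
  (a & b) = 0000000000001111
  ((((~a & c) | ~b) & ((~c | ~d) | (b | a))) | (a & b)) = 1110001111111111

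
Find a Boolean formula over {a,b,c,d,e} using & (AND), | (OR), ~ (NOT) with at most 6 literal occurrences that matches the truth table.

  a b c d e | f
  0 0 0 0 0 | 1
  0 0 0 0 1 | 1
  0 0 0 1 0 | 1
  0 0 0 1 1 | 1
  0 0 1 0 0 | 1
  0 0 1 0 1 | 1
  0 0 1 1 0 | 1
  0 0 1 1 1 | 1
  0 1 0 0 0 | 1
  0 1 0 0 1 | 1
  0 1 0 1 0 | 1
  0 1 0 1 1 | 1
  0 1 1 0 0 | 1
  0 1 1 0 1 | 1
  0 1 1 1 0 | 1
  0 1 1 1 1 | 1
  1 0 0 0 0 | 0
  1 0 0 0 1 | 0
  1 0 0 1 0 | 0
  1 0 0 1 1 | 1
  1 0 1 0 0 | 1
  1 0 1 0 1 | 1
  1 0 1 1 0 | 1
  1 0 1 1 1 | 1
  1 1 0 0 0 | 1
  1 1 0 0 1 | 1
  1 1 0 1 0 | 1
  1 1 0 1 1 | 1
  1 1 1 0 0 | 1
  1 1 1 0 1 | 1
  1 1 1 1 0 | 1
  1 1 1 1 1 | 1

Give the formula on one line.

(((c | b) | ~a) | (d & e))

  (c | b) = 00001111111111110000111111111111
  ~a = 11111111111111110000000000000000
  ((c | b) | ~a) = 11111111111111110000111111111111
  (d & e) = 00010001000100010001000100010001
  (((c | b) | ~a) | (d & e)) = 11111111111111110001111111111111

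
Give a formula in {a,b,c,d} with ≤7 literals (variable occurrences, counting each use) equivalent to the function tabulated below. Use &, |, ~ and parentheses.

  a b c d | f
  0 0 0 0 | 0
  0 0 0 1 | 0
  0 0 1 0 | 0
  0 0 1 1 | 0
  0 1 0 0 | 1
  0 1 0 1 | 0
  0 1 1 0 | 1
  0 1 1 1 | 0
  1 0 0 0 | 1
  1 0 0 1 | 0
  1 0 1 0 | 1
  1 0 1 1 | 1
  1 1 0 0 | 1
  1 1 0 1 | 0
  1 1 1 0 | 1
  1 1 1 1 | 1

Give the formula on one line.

  ~d = 1010101010101010
  (b & ~d) = 0000101000001010
  (a & ~d) = 0000000010101010
  (c & a) = 0000000000110011
  ((a & ~d) | (c & a)) = 0000000010111011
  ((b & ~d) | ((a & ~d) | (c & a))) = 0000101010111011

((b & ~d) | ((a & ~d) | (c & a)))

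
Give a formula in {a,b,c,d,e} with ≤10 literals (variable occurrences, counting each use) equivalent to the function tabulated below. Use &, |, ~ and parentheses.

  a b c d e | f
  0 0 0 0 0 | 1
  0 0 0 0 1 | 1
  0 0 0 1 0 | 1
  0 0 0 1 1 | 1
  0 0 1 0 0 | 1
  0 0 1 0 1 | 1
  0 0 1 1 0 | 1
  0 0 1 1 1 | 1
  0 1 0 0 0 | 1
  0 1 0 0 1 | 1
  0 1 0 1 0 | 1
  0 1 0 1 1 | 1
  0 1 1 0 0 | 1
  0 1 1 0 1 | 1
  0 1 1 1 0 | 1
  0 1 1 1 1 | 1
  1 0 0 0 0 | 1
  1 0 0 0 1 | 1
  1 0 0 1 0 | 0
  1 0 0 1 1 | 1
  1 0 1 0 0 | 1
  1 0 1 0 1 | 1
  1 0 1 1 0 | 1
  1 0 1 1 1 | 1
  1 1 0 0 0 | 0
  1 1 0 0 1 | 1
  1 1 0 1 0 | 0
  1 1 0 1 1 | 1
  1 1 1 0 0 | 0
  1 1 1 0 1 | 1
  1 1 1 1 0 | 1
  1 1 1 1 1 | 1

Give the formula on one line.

  ~a = 11111111111111110000000000000000
  ~e = 10101010101010101010101010101010
  (~e & d) = 00100010001000100010001000100010
  (c & (~e & d)) = 00000010000000100000001000000010
  (~a | (c & (~e & d))) = 11111111111111110000001000000010
  ((~a | (c & (~e & d))) | e) = 11111111111111110101011101010111
  ~b = 11111111000000001111111100000000
  ~d = 11001100110011001100110011001100
  (~b & ~d) = 11001100000000001100110000000000
  (((~a | (c & (~e & d))) | e) | (~b & ~d)) = 11111111111111111101111101010111

(((~a | (c & (~e & d))) | e) | (~b & ~d))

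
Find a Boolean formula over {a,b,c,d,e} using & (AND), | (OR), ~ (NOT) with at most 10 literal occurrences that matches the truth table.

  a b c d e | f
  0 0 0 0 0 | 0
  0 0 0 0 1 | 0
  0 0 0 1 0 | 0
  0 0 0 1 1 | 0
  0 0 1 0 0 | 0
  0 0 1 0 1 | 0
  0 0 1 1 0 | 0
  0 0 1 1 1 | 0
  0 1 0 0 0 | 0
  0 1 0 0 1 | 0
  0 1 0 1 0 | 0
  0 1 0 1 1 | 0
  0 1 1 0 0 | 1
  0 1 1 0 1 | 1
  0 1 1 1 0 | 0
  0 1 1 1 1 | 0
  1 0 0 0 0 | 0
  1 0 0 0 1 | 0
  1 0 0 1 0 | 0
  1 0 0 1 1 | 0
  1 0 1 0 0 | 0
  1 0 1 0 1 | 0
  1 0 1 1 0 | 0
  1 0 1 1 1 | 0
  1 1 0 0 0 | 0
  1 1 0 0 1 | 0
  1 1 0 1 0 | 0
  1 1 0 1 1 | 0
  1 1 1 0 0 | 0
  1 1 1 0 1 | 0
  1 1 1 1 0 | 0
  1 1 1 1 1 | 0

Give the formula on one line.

  ~d = 11001100110011001100110011001100
  (b & ~d) = 00000000110011000000000011001100
  ~c = 11110000111100001111000011110000
  (c & b) = 00000000000011110000000000001111
  (d | (c & b)) = 00110011001111110011001100111111
  (~c & (d | (c & b))) = 00110000001100000011000000110000
  (e & (~c & (d | (c & b)))) = 00010000000100000001000000010000
  ((b & ~d) | (e & (~c & (d | (c & b))))) = 00010000110111000001000011011100
  ~a = 11111111111111110000000000000000
  (~a & c) = 00001111000011110000000000000000
  (((b & ~d) | (e & (~c & (d | (c & b))))) & (~a & c)) = 00000000000011000000000000000000

(((b & ~d) | (e & (~c & (d | (c & b))))) & (~a & c))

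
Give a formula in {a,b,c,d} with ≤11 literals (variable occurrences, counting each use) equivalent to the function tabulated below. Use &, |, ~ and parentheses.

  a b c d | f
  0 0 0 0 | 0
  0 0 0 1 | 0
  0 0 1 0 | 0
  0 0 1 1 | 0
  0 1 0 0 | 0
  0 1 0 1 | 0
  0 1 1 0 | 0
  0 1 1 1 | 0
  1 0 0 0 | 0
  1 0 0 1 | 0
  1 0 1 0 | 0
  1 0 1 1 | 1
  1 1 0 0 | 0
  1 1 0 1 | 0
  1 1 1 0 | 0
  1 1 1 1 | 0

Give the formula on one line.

  ~b = 1111000011110000
  ~a = 1111111100000000
  (~b | ~a) = 1111111111110000
  ~c = 1100110011001100
  (~c | ~b) = 1111110011111100
  ((~b | ~a) & (~c | ~b)) = 1111110011110000
  (c & ((~b | ~a) & (~c | ~b))) = 0011000000110000
  (b & ~a) = 0000111100000000
  (d & a) = 0000000001010101
  ((b & ~a) | (d & a)) = 0000111101010101
  ((c & ((~b | ~a) & (~c | ~b))) & ((b & ~a) | (d & a))) = 0000000000010000

((c & ((~b | ~a) & (~c | ~b))) & ((b & ~a) | (d & a)))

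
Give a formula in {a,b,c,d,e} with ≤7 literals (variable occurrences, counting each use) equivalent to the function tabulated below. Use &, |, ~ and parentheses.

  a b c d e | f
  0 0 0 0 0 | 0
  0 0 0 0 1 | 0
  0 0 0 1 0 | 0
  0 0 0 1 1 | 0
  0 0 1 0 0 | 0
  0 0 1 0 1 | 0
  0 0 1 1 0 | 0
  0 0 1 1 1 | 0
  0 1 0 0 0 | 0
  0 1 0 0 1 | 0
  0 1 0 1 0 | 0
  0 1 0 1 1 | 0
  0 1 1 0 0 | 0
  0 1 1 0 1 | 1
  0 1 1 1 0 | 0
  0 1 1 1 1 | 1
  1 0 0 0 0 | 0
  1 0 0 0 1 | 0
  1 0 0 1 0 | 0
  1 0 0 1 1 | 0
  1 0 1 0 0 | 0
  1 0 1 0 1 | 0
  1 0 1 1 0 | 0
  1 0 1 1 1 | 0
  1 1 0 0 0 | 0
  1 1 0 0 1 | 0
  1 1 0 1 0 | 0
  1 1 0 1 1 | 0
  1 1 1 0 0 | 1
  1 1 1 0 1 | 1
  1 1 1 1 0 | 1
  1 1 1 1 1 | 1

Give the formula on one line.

  (b & c) = 00000000000011110000000000001111
  (a | e) = 01010101010101011111111111111111
  ((b & c) & (a | e)) = 00000000000001010000000000001111

((b & c) & (a | e))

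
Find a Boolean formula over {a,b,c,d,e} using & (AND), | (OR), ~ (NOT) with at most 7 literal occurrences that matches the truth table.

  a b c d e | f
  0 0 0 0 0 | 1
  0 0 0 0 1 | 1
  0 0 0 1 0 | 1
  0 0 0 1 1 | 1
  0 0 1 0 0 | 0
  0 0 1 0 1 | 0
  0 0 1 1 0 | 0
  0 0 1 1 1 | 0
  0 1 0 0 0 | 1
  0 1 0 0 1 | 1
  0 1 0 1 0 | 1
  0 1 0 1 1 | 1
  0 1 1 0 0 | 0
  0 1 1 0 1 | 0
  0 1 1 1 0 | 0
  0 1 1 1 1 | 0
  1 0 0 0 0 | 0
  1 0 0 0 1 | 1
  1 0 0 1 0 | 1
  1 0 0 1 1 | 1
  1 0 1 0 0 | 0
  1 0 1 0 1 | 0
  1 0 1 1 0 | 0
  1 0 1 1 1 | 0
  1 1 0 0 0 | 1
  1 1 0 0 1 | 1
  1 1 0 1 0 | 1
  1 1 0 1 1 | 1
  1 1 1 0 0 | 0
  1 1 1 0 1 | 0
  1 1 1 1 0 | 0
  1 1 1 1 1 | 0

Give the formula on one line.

  ~c = 11110000111100001111000011110000
  ~a = 11111111111111110000000000000000
  (d | ~a) = 11111111111111110011001100110011
  (b | (d | ~a)) = 11111111111111110011001111111111
  (e | (b | (d | ~a))) = 11111111111111110111011111111111
  (~c & (e | (b | (d | ~a)))) = 11110000111100000111000011110000

(~c & (e | (b | (d | ~a))))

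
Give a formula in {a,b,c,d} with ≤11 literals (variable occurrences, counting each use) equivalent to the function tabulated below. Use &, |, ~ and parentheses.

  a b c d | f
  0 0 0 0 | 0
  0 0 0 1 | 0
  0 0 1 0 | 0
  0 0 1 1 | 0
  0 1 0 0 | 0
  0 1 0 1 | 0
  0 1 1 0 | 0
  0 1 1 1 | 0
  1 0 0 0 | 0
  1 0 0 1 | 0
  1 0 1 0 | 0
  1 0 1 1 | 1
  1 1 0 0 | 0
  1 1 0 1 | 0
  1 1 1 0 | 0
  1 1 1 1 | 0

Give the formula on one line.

  ~c = 1100110011001100
  (~c & b) = 0000110000001100
  (d | (~c & b)) = 0101110101011101
  (c | (d | (~c & b))) = 0111111101111111
  ~b = 1111000011110000
  (a & ~b) = 0000000011110000
  ((c | (d | (~c & b))) & (a & ~b)) = 0000000001110000
  (c & d) = 0001000100010001
  (((c | (d | (~c & b))) & (a & ~b)) & (c & d)) = 0000000000010000

(((c | (d | (~c & b))) & (a & ~b)) & (c & d))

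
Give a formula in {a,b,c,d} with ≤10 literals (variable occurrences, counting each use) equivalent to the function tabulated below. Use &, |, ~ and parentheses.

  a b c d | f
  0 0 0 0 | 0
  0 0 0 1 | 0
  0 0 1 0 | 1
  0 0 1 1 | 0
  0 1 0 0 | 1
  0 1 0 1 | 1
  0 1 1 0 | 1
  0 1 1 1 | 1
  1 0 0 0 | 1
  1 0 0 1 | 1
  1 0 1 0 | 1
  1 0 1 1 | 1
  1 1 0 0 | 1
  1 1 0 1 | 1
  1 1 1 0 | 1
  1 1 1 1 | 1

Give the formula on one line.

  ~d = 1010101010101010
  (c & ~d) = 0010001000100010
  ~c = 1100110011001100
  (b & ~c) = 0000110000001100
  ~a = 1111111100000000
  ((b & ~c) | ~a) = 1111111100001100
  (b & ((b & ~c) | ~a)) = 0000111100001100
  (a | (b & ((b & ~c) | ~a))) = 0000111111111111
  ((c & ~d) | (a | (b & ((b & ~c) | ~a)))) = 0010111111111111

((c & ~d) | (a | (b & ((b & ~c) | ~a))))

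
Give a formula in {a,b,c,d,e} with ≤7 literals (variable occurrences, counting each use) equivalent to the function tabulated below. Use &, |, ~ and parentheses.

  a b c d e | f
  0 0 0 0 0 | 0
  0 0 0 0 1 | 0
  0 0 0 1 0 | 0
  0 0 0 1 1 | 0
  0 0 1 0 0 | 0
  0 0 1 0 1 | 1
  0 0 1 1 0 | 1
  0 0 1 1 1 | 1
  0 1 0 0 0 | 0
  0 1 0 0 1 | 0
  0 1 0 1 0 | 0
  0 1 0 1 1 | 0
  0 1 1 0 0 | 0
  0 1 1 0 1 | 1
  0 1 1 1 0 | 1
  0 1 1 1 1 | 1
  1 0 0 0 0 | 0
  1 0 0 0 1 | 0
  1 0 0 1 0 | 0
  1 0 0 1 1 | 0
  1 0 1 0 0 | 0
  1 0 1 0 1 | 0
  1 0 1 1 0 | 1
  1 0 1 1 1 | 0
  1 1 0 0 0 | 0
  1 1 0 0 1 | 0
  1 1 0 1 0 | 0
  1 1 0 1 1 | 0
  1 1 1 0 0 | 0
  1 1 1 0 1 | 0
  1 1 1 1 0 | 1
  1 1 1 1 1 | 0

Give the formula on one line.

  ~e = 10101010101010101010101010101010
  (~e & d) = 00100010001000100010001000100010
  ~c = 11110000111100001111000011110000
  (~c | e) = 11110101111101011111010111110101
  ~a = 11111111111111110000000000000000
  ((~c | e) & ~a) = 11110101111101010000000000000000
  ((~e & d) | ((~c | e) & ~a)) = 11110111111101110010001000100010
  (c & ((~e & d) | ((~c | e) & ~a))) = 00000111000001110000001000000010

(c & ((~e & d) | ((~c | e) & ~a)))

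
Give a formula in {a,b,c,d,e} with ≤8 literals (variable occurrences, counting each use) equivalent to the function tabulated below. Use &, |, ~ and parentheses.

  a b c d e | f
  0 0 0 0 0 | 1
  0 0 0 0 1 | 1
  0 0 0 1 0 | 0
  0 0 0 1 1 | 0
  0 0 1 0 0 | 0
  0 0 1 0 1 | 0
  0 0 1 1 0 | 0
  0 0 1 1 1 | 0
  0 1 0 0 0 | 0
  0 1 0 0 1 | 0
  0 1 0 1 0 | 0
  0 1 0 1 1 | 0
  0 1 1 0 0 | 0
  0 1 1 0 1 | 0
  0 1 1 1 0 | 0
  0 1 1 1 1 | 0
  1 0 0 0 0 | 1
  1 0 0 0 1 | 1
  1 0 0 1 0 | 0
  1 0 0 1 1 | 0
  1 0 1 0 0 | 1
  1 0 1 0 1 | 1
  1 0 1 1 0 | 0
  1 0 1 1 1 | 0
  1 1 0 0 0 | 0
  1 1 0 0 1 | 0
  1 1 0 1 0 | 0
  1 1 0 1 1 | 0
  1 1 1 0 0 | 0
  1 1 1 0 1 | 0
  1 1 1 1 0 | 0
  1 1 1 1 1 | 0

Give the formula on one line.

  ~d = 11001100110011001100110011001100
  (c & a) = 00000000000000000000111100001111
  ~c = 11110000111100001111000011110000
  ((c & a) | ~c) = 11110000111100001111111111111111
  (~d & ((c & a) | ~c)) = 11000000110000001100110011001100
  ~b = 11111111000000001111111100000000
  ((~d & ((c & a) | ~c)) & ~b) = 11000000000000001100110000000000

((~d & ((c & a) | ~c)) & ~b)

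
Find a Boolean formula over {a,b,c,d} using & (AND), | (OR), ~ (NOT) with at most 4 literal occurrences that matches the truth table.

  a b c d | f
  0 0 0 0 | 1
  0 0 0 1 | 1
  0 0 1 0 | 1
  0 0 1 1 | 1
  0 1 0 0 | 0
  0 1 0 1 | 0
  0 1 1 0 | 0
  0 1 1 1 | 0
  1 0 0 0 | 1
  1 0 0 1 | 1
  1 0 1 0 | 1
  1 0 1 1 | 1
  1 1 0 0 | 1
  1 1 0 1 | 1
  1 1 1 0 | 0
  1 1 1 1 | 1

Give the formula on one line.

  ~c = 1100110011001100
  (d | ~c) = 1101110111011101
  ((d | ~c) & a) = 0000000011011101
  ~b = 1111000011110000
  (((d | ~c) & a) | ~b) = 1111000011111101

(((d | ~c) & a) | ~b)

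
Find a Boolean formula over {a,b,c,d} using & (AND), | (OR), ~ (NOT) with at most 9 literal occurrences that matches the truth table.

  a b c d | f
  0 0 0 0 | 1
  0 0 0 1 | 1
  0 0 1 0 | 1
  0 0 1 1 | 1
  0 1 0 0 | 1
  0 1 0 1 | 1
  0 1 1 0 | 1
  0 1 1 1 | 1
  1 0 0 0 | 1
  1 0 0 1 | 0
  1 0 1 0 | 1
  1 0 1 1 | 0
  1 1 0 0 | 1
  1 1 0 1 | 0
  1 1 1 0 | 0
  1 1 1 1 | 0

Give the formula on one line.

  ~a = 1111111100000000
  (a | b) = 0000111111111111
  (~a & (a | b)) = 0000111100000000
  ~d = 1010101010101010
  (~d | ~a) = 1111111110101010
  ~b = 1111000011110000
  ~c = 1100110011001100
  (~b | ~c) = 1111110011111100
  ((~d | ~a) & (~b | ~c)) = 1111110010101000
  ((~a & (a | b)) | ((~d | ~a) & (~b | ~c))) = 1111111110101000

((~a & (a | b)) | ((~d | ~a) & (~b | ~c)))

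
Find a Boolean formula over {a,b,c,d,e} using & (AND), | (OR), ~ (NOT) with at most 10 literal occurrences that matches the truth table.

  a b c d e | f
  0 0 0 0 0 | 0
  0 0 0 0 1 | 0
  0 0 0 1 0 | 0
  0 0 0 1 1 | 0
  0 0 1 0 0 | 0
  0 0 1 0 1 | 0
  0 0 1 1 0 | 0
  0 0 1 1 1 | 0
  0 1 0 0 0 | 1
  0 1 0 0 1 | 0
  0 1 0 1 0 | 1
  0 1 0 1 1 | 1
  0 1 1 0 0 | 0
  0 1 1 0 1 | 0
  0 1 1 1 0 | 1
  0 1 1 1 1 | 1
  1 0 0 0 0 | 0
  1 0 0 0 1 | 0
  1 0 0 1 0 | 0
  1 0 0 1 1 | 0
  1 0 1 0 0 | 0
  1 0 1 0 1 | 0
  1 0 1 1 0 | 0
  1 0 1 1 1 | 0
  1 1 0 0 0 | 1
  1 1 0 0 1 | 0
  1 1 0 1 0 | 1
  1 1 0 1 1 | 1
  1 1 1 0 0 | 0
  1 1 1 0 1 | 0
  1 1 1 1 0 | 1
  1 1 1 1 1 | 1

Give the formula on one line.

  ~d = 11001100110011001100110011001100
  ~e = 10101010101010101010101010101010
  (~d | ~e) = 11101110111011101110111011101110
  ((~d | ~e) | b) = 11101110111111111110111011111111
  (((~d | ~e) | b) & d) = 00100010001100110010001000110011
  ~c = 11110000111100001111000011110000
  (~e | d) = 10111011101110111011101110111011
  (~c & (~e | d)) = 10110000101100001011000010110000
  ((((~d | ~e) | b) & d) | (~c & (~e | d))) = 10110010101100111011001010110011
  (((((~d | ~e) | b) & d) | (~c & (~e | d))) & b) = 00000000101100110000000010110011

(((((~d | ~e) | b) & d) | (~c & (~e | d))) & b)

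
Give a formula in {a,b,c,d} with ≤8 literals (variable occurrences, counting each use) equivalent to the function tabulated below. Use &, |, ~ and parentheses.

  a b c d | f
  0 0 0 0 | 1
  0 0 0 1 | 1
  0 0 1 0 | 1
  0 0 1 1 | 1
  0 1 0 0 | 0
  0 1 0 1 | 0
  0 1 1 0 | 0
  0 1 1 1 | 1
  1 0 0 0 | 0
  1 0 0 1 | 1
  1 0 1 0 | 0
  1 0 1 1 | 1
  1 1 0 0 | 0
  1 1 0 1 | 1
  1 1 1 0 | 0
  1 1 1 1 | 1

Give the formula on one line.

((~a | d) & ((c & ((a | c) & d)) | (~b | a)))

  ~a = 1111111100000000
  (~a | d) = 1111111101010101
  (a | c) = 0011001111111111
  ((a | c) & d) = 0001000101010101
  (c & ((a | c) & d)) = 0001000100010001
  ~b = 1111000011110000
  (~b | a) = 1111000011111111
  ((c & ((a | c) & d)) | (~b | a)) = 1111000111111111
  ((~a | d) & ((c & ((a | c) & d)) | (~b | a))) = 1111000101010101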